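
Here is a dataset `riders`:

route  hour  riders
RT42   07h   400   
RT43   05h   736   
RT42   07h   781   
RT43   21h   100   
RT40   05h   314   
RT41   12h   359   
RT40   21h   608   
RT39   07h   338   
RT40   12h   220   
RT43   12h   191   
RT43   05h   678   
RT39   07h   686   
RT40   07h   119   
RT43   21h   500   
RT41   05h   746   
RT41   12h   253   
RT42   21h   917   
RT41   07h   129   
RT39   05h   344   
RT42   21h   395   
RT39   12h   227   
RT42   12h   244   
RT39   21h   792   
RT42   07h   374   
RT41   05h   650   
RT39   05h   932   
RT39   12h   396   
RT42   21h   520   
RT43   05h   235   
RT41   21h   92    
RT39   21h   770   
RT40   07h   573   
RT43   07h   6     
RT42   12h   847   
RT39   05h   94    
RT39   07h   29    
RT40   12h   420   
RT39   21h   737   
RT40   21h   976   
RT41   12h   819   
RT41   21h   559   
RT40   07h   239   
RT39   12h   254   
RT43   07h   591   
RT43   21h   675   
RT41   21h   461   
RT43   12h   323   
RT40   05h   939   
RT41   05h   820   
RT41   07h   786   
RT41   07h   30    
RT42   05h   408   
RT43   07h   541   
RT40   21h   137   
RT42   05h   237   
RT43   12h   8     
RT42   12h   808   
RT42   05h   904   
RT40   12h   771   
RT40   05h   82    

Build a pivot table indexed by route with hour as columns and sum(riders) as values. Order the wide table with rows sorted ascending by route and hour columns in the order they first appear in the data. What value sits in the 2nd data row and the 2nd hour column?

1335

With rows sorted ascending by route, row 2 is route=RT40. hour columns in first-appearance order: 07h, 05h, 21h, 12h; column 2 is 05h.
Long rows with route=RT40, hour=05h: 314 + 939 + 82 = 1335.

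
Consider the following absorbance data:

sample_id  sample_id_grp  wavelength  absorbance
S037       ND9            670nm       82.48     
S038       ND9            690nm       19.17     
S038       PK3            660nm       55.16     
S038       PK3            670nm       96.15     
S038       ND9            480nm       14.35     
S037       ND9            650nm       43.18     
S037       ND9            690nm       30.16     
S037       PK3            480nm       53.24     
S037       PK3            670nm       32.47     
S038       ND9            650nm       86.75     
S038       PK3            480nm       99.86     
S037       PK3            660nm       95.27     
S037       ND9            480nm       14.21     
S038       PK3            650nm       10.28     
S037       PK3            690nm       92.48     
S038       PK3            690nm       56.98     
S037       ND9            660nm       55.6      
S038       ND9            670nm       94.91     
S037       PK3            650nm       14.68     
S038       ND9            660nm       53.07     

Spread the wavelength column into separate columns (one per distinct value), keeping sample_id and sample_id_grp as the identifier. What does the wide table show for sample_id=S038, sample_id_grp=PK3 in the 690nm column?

56.98

Wide layout: rows indexed by sample_id and sample_id_grp, columns are the 5 distinct wavelength values (670nm, 690nm, 660nm, 480nm, 650nm).
Cell (sample_id=S038, sample_id_grp=PK3, wavelength=690nm) draws from the long row where sample_id=S038, sample_id_grp=PK3 and wavelength=690nm, which has absorbance=56.98.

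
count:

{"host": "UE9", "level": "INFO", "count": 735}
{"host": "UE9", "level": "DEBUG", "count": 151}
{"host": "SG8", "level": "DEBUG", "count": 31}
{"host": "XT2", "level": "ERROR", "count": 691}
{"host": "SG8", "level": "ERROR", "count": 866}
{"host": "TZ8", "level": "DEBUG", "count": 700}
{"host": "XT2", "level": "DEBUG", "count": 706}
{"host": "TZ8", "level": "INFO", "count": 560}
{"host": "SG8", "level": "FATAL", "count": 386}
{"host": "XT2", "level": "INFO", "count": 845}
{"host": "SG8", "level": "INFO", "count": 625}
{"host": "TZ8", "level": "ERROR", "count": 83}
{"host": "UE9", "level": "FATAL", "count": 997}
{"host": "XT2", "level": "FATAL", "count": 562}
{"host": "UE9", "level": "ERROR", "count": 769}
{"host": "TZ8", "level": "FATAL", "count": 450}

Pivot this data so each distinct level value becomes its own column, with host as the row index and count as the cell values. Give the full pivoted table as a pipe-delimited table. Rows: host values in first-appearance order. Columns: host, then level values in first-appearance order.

| host | INFO | DEBUG | ERROR | FATAL |
| UE9 | 735 | 151 | 769 | 997 |
| SG8 | 625 | 31 | 866 | 386 |
| XT2 | 845 | 706 | 691 | 562 |
| TZ8 | 560 | 700 | 83 | 450 |

Columns: host plus the 4 distinct level values (INFO, DEBUG, ERROR, FATAL).
For example, row UE9 column INFO takes count=735 from the long row (UE9, INFO).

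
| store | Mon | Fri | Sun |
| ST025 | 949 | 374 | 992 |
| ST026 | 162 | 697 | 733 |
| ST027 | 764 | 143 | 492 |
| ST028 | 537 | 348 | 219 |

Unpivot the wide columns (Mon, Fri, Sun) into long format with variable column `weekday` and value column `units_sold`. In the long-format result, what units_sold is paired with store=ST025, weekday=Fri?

Unpivoting turns each (store, wide-column) pair into one long row.
The wide cell at row ST025, column Fri holds 374, so the long row (ST025, Fri) has units_sold=374.

374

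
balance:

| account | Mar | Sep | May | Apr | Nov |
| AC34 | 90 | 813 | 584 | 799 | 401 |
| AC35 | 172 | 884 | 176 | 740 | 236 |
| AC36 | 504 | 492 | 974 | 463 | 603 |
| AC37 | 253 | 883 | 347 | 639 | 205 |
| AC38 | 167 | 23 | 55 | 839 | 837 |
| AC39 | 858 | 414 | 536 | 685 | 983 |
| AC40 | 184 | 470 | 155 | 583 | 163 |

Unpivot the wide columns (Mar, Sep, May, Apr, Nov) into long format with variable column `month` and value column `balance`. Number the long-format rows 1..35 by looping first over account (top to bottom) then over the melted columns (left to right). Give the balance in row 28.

35 rows total (7 × 5). Row 28: index ⌊(28-1)/5⌋ = 5 into account → AC39; (28-1) mod 5 = 2 into the melted columns → May.
So row 28 is (AC39, May, 536); balance = 536.

536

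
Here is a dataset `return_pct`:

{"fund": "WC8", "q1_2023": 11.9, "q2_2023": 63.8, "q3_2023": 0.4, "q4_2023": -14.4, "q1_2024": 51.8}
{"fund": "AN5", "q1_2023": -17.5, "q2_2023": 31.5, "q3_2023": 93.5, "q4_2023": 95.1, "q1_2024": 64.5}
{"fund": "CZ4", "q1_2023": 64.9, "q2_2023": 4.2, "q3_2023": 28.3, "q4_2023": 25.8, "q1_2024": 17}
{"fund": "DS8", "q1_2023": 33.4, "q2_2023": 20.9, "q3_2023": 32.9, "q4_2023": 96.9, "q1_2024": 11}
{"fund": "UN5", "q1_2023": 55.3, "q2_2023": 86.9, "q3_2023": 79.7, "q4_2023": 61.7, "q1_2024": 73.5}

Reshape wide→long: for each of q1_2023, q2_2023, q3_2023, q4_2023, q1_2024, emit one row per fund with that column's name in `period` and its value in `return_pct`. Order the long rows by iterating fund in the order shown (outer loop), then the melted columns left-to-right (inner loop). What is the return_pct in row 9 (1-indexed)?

25 rows total (5 × 5). Row 9: index ⌊(9-1)/5⌋ = 1 into fund → AN5; (9-1) mod 5 = 3 into the melted columns → q4_2023.
So row 9 is (AN5, q4_2023, 95.1); return_pct = 95.1.

95.1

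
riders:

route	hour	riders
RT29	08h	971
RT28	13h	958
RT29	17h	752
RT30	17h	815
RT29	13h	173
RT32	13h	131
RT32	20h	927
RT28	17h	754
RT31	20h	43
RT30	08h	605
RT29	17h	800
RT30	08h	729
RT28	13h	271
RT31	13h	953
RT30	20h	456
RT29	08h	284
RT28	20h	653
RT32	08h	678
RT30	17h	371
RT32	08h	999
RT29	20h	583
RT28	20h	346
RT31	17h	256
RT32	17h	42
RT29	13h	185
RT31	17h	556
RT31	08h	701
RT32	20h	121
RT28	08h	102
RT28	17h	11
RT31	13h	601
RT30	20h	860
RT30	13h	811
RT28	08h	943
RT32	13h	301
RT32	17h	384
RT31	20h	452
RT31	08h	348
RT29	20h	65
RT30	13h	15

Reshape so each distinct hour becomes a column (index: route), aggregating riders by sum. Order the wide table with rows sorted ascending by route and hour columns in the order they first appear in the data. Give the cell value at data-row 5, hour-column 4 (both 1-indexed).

1048

With rows sorted ascending by route, row 5 is route=RT32. hour columns in first-appearance order: 08h, 13h, 17h, 20h; column 4 is 20h.
Long rows with route=RT32, hour=20h: 927 + 121 = 1048.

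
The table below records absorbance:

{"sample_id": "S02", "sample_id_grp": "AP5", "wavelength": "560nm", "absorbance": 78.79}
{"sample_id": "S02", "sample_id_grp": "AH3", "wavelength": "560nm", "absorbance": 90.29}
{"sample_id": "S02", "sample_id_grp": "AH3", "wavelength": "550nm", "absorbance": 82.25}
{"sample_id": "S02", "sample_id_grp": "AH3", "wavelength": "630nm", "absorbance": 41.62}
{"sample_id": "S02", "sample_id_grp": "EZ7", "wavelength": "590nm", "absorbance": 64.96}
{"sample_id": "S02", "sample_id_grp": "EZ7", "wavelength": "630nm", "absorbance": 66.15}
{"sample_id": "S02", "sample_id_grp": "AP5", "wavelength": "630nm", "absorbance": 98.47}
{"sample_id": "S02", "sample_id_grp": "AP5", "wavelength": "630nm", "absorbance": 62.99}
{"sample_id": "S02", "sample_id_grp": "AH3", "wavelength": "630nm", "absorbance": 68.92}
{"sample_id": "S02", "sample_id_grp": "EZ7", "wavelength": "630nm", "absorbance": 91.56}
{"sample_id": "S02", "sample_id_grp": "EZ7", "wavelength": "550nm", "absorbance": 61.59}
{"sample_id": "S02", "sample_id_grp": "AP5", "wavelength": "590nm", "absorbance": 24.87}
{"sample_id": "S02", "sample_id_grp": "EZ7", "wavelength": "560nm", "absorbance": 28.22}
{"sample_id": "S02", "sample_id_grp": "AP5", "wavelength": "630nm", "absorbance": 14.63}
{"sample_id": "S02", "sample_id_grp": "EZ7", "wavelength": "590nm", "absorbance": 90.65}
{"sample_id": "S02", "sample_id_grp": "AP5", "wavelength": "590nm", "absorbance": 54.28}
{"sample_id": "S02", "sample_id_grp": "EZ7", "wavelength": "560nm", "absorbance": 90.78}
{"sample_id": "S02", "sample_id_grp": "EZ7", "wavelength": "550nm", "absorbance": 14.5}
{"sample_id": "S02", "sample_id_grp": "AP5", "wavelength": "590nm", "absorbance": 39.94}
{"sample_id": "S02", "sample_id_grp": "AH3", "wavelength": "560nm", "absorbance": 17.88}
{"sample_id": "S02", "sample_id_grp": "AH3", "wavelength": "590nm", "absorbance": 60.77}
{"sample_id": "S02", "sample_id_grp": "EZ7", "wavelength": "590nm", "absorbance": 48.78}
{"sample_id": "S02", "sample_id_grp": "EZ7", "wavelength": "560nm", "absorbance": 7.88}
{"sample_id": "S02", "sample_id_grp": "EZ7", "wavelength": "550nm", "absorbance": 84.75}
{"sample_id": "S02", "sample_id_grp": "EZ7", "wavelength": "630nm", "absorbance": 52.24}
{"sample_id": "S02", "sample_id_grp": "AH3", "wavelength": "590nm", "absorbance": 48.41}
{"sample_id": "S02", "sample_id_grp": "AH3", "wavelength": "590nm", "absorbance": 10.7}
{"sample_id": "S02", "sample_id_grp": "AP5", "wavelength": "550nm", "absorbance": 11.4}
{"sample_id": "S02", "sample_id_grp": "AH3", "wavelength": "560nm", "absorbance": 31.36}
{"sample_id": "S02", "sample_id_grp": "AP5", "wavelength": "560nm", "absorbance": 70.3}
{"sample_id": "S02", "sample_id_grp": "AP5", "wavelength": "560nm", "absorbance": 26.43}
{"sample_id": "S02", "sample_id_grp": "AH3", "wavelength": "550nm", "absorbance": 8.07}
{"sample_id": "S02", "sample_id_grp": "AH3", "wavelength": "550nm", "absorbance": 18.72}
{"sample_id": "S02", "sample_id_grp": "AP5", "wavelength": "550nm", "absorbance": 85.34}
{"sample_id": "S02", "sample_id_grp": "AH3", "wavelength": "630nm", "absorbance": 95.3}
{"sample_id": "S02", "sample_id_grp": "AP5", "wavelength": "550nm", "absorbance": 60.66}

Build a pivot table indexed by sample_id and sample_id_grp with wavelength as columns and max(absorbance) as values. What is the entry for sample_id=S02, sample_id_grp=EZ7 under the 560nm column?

90.78

Rows with sample_id=S02, sample_id_grp=EZ7 and wavelength=560nm: absorbance values are 28.22, 90.78, 7.88.
max(28.22, 90.78, 7.88) = 90.78.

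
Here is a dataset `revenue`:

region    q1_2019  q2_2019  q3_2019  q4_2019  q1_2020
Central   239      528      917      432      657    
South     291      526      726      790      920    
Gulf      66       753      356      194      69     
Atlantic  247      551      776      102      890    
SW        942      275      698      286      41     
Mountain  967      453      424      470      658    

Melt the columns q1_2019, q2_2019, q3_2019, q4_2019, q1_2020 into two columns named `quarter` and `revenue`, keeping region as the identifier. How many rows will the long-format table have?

30

6 region values × 5 melted columns = 30 rows.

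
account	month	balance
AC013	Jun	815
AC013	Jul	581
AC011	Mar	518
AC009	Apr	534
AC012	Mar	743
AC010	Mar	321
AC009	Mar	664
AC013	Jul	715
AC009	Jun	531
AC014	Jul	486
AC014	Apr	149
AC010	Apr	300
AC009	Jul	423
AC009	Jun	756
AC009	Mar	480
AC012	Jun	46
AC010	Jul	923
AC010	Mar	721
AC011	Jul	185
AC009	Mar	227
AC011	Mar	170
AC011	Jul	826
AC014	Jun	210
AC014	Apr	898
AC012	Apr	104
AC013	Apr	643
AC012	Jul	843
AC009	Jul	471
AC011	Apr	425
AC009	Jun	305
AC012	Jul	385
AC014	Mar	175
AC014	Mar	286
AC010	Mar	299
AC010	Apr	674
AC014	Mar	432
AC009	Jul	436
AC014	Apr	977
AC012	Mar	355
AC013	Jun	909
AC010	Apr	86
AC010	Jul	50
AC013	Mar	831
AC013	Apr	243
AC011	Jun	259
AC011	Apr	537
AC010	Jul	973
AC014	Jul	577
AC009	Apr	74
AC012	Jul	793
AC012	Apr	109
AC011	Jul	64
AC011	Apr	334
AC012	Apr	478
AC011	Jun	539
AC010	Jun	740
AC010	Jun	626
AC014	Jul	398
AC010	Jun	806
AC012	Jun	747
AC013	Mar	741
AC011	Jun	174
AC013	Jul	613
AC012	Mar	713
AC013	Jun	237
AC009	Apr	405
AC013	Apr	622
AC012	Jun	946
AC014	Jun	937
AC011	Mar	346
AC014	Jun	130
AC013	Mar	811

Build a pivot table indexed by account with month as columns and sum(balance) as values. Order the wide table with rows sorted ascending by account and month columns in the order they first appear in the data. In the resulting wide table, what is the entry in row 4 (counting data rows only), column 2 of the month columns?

2021

With rows sorted ascending by account, row 4 is account=AC012. month columns in first-appearance order: Jun, Jul, Mar, Apr; column 2 is Jul.
Long rows with account=AC012, month=Jul: 843 + 385 + 793 = 2021.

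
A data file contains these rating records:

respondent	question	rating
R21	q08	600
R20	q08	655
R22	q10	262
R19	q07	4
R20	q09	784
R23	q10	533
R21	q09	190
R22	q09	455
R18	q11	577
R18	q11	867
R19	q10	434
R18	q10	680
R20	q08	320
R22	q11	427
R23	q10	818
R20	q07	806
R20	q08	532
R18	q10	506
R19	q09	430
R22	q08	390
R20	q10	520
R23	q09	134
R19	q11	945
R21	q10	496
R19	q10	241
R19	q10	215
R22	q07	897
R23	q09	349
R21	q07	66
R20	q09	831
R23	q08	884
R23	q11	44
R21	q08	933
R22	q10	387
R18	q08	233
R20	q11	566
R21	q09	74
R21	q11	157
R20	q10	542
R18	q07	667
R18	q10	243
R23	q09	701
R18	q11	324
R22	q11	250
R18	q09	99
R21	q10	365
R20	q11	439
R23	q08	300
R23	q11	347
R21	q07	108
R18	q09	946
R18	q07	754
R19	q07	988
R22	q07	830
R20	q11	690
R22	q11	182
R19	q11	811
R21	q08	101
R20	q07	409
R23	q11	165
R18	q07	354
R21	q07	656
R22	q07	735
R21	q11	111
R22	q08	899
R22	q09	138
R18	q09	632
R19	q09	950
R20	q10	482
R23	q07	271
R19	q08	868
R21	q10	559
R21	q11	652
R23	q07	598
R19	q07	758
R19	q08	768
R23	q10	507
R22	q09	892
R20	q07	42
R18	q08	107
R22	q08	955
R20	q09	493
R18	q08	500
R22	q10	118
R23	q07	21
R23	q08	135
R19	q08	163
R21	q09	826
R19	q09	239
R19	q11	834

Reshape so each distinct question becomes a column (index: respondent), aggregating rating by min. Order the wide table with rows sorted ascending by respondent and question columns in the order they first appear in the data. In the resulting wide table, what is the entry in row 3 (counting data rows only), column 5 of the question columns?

With rows sorted ascending by respondent, row 3 is respondent=R20. question columns in first-appearance order: q08, q10, q07, q09, q11; column 5 is q11.
Long rows with respondent=R20, question=q11: min(566, 439, 690) = 439.

439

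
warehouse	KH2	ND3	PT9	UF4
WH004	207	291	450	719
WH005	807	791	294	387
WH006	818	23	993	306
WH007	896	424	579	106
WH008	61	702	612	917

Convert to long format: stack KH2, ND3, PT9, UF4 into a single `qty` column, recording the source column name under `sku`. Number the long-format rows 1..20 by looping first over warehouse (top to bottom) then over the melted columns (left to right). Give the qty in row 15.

20 rows total (5 × 4). Row 15: index ⌊(15-1)/4⌋ = 3 into warehouse → WH007; (15-1) mod 4 = 2 into the melted columns → PT9.
So row 15 is (WH007, PT9, 579); qty = 579.

579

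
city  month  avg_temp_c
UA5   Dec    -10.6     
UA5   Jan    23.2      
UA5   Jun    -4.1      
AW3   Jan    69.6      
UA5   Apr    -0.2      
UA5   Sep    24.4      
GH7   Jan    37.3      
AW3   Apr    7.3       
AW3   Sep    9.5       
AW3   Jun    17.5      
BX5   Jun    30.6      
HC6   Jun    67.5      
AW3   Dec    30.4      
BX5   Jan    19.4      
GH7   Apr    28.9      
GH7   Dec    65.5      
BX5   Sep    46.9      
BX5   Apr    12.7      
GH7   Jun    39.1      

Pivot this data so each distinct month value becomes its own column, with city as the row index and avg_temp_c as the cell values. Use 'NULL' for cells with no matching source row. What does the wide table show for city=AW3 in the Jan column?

69.6

The long row with city=AW3, month=Jan has avg_temp_c=69.6.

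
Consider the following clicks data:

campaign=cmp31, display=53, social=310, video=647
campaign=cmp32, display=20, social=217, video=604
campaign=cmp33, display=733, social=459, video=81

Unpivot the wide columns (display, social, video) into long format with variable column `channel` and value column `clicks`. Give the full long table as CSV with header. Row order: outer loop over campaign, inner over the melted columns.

campaign,channel,clicks
cmp31,display,53
cmp31,social,310
cmp31,video,647
cmp32,display,20
cmp32,social,217
cmp32,video,604
cmp33,display,733
cmp33,social,459
cmp33,video,81

Each (campaign, column) pair becomes one row: 3 × 3 = 9 rows.
For example, (cmp31, display) → clicks=53.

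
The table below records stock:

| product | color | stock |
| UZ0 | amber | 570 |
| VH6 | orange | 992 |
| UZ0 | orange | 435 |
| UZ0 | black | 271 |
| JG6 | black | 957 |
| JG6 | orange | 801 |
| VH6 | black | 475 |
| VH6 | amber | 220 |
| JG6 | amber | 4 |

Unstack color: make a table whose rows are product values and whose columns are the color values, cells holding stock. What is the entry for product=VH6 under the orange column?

992

Wide layout: rows indexed by product, columns are the 3 distinct color values (amber, orange, black).
Cell (product=VH6, color=orange) draws from the long row where product=VH6 and color=orange, which has stock=992.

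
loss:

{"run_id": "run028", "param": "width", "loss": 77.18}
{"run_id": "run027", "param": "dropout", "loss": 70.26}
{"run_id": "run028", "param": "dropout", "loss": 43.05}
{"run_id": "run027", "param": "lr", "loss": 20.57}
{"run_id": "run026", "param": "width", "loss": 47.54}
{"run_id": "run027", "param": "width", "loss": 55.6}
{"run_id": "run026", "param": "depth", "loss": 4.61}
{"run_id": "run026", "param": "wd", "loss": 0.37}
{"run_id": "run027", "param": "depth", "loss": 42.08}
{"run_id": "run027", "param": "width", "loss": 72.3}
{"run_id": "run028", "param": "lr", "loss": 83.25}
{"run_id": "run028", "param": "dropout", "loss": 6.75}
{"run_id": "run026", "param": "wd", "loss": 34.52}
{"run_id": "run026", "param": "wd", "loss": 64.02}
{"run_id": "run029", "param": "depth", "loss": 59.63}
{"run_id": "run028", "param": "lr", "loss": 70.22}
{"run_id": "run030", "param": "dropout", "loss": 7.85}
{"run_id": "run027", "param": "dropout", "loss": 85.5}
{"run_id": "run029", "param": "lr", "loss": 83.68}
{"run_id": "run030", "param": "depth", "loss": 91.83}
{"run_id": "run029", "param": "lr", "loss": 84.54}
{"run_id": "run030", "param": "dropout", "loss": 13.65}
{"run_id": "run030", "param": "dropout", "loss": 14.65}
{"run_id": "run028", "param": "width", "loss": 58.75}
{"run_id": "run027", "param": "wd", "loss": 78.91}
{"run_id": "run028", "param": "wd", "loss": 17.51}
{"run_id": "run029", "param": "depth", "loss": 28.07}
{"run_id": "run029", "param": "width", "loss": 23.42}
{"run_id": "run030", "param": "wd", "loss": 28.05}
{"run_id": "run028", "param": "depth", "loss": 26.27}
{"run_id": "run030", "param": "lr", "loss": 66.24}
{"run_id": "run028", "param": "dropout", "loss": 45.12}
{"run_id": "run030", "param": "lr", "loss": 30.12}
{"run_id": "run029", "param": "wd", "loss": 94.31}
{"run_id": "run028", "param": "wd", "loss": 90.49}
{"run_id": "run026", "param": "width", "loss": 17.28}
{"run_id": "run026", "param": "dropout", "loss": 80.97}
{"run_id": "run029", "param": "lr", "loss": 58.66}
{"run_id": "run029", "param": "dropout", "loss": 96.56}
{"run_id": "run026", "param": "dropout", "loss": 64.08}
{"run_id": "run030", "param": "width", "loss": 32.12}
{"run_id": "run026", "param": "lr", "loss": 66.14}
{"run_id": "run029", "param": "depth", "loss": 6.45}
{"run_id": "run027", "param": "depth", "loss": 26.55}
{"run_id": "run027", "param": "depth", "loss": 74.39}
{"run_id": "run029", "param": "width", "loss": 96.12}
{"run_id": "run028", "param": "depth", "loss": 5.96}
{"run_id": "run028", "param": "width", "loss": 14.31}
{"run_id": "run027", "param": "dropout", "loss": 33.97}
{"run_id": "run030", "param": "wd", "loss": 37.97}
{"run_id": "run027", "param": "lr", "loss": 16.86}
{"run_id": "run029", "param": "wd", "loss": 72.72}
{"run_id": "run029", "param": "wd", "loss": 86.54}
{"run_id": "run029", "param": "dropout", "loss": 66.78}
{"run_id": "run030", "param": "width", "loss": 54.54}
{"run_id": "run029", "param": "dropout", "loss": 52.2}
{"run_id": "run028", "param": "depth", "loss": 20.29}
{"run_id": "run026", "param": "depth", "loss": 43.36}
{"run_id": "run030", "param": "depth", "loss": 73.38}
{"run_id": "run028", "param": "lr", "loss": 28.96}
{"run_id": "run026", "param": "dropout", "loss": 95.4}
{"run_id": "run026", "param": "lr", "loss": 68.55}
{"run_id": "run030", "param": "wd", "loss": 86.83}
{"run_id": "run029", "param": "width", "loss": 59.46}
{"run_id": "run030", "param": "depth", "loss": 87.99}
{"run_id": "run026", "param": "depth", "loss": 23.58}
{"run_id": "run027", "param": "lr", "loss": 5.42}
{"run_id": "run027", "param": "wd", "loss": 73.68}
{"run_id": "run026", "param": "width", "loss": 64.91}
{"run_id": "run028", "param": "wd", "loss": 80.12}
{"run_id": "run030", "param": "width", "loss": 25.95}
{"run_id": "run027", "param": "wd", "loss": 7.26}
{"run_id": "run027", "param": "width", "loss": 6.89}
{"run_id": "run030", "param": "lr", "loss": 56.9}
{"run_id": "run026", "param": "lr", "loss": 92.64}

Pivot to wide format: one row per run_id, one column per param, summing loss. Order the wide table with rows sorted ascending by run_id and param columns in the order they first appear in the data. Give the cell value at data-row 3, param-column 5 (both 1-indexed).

With rows sorted ascending by run_id, row 3 is run_id=run028. param columns in first-appearance order: width, dropout, lr, depth, wd; column 5 is wd.
Long rows with run_id=run028, param=wd: 17.51 + 90.49 + 80.12 = 188.12.

188.12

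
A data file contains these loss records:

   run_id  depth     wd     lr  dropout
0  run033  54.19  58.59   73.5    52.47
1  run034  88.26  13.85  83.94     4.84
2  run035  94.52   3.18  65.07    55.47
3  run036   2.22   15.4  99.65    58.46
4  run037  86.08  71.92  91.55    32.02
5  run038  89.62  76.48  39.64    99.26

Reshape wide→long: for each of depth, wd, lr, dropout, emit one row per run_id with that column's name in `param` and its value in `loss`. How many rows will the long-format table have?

24

6 run_id values × 4 melted columns = 24 rows.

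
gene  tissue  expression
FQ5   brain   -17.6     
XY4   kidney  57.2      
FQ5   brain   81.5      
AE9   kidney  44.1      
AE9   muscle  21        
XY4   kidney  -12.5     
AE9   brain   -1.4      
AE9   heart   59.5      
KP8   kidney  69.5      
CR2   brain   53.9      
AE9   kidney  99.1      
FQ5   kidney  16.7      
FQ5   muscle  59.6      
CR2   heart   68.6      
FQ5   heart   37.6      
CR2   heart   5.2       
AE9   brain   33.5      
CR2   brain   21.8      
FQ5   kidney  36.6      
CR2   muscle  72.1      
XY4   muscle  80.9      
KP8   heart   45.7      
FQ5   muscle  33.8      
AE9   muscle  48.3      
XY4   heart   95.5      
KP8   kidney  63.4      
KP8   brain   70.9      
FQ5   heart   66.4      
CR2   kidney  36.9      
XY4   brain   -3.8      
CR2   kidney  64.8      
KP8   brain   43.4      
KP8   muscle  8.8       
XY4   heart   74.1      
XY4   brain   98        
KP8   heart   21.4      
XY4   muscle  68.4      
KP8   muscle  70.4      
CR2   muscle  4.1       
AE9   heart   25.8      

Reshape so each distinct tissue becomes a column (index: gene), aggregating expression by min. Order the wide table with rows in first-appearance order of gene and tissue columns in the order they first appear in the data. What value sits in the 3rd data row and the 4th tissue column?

With rows in first-appearance order of gene, row 3 is gene=AE9. tissue columns in first-appearance order: brain, kidney, muscle, heart; column 4 is heart.
Long rows with gene=AE9, tissue=heart: min(59.5, 25.8) = 25.8.

25.8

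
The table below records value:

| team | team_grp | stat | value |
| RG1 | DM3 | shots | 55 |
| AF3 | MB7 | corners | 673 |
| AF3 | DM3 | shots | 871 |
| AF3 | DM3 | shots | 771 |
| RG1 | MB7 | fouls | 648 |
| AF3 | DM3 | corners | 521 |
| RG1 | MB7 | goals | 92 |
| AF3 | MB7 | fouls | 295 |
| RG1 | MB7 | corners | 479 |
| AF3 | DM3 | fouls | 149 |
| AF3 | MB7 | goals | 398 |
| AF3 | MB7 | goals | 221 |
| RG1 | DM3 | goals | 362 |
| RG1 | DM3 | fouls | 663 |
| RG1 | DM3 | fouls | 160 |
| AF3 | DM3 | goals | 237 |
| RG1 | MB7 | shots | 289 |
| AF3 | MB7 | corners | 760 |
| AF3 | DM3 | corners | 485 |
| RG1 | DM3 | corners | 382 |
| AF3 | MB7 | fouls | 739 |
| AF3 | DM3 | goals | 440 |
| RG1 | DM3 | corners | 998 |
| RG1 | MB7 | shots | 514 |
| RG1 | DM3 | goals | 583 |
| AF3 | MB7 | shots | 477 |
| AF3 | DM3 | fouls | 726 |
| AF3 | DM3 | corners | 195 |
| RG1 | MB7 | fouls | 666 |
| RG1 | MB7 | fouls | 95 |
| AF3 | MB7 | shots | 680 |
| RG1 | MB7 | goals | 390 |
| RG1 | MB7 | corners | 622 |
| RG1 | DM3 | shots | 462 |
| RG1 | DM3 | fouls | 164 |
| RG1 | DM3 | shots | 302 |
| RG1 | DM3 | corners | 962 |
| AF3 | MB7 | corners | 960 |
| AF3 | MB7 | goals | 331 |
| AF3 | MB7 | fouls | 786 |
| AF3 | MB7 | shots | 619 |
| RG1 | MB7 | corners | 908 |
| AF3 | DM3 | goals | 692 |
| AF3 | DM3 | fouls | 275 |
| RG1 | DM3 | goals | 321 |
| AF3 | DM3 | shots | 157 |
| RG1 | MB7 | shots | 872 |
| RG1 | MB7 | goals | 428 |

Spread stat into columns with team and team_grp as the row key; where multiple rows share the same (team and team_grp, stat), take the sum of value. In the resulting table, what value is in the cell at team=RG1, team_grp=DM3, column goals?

1266

Rows with team=RG1, team_grp=DM3 and stat=goals: value values are 362, 583, 321.
362 + 583 + 321 = 1266.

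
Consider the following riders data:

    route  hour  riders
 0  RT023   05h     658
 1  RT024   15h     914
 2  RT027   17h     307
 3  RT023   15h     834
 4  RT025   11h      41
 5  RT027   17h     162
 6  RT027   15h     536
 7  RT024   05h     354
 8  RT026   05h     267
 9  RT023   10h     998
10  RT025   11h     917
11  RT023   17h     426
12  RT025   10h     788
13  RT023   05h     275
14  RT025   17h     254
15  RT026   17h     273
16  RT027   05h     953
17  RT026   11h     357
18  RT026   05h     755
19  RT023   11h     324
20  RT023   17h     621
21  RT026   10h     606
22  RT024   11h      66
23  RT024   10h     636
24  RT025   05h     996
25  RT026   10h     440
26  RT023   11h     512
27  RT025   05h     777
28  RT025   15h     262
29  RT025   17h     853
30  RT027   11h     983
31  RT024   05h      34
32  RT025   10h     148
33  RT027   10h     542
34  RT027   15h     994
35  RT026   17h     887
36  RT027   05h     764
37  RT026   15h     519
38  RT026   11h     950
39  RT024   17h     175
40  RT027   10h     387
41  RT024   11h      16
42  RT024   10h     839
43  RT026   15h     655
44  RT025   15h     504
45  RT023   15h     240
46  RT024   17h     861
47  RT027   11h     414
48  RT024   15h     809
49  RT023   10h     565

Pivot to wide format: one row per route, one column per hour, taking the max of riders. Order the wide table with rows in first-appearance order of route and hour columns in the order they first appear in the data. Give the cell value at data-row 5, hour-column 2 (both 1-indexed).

With rows in first-appearance order of route, row 5 is route=RT026. hour columns in first-appearance order: 05h, 15h, 17h, 11h, 10h; column 2 is 15h.
Long rows with route=RT026, hour=15h: max(519, 655) = 655.

655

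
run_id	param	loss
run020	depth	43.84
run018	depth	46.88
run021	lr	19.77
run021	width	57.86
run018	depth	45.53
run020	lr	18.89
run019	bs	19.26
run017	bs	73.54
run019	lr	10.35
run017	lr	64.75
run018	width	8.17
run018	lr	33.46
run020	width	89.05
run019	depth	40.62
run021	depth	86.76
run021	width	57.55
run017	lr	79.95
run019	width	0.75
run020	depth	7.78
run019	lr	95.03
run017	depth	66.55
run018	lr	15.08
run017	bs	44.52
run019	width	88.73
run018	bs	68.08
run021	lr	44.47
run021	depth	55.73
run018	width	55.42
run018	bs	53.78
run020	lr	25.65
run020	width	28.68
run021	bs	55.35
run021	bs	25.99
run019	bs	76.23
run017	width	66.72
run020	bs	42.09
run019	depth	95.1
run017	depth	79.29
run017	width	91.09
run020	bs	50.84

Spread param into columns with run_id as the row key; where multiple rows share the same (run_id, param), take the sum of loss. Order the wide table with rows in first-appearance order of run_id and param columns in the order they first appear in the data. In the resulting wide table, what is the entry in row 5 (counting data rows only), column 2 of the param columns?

144.70

With rows in first-appearance order of run_id, row 5 is run_id=run017. param columns in first-appearance order: depth, lr, width, bs; column 2 is lr.
Long rows with run_id=run017, param=lr: 64.75 + 79.95 = 144.70.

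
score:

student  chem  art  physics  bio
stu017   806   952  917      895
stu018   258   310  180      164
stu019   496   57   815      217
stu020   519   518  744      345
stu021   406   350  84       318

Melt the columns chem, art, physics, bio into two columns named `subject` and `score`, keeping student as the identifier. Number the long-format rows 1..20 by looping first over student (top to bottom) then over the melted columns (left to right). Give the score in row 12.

217

20 rows total (5 × 4). Row 12: index ⌊(12-1)/4⌋ = 2 into student → stu019; (12-1) mod 4 = 3 into the melted columns → bio.
So row 12 is (stu019, bio, 217); score = 217.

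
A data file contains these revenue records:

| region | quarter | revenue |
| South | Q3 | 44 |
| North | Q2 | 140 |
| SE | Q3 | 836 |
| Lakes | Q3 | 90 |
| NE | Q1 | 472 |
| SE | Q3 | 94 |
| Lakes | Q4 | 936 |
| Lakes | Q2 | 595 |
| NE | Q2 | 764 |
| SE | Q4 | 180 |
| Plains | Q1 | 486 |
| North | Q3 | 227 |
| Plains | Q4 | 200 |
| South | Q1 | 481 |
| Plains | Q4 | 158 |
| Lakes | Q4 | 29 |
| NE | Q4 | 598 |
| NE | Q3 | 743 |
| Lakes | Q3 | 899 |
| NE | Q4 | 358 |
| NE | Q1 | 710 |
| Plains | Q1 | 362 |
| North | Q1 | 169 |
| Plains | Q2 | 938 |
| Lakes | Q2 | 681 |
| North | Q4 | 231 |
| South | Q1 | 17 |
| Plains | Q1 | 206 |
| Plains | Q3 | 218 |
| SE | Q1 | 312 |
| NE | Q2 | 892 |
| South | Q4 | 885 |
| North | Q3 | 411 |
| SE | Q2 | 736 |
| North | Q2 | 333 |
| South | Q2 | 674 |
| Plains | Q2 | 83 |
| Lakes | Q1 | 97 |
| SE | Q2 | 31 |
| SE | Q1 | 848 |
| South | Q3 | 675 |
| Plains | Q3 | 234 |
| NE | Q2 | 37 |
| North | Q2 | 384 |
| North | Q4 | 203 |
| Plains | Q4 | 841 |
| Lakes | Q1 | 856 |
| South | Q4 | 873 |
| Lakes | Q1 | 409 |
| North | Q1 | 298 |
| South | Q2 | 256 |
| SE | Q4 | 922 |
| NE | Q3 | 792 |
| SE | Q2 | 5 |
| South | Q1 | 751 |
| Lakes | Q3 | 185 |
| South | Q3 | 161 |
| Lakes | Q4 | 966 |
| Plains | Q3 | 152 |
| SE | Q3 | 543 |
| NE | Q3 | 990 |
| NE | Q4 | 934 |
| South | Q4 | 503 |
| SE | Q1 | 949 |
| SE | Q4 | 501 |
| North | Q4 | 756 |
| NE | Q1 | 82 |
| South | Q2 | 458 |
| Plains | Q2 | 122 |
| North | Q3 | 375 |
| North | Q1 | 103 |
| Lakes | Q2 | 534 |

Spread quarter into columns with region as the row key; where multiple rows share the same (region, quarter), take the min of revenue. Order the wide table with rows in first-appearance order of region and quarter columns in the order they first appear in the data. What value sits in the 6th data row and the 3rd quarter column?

With rows in first-appearance order of region, row 6 is region=Plains. quarter columns in first-appearance order: Q3, Q2, Q1, Q4; column 3 is Q1.
Long rows with region=Plains, quarter=Q1: min(486, 362, 206) = 206.

206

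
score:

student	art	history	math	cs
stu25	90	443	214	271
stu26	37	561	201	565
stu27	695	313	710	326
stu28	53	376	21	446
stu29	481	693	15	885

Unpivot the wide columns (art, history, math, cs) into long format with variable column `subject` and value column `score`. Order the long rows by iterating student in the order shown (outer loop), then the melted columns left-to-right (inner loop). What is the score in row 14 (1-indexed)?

376

20 rows total (5 × 4). Row 14: index ⌊(14-1)/4⌋ = 3 into student → stu28; (14-1) mod 4 = 1 into the melted columns → history.
So row 14 is (stu28, history, 376); score = 376.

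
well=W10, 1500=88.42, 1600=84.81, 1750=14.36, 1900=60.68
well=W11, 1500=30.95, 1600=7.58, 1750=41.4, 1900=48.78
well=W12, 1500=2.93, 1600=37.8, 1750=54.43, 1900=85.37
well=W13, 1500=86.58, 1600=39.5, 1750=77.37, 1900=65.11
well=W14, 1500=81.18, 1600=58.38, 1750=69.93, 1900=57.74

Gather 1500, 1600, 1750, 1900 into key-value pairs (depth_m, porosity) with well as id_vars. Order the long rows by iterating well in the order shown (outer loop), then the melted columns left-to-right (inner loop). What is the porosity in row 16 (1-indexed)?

20 rows total (5 × 4). Row 16: index ⌊(16-1)/4⌋ = 3 into well → W13; (16-1) mod 4 = 3 into the melted columns → 1900.
So row 16 is (W13, 1900, 65.11); porosity = 65.11.

65.11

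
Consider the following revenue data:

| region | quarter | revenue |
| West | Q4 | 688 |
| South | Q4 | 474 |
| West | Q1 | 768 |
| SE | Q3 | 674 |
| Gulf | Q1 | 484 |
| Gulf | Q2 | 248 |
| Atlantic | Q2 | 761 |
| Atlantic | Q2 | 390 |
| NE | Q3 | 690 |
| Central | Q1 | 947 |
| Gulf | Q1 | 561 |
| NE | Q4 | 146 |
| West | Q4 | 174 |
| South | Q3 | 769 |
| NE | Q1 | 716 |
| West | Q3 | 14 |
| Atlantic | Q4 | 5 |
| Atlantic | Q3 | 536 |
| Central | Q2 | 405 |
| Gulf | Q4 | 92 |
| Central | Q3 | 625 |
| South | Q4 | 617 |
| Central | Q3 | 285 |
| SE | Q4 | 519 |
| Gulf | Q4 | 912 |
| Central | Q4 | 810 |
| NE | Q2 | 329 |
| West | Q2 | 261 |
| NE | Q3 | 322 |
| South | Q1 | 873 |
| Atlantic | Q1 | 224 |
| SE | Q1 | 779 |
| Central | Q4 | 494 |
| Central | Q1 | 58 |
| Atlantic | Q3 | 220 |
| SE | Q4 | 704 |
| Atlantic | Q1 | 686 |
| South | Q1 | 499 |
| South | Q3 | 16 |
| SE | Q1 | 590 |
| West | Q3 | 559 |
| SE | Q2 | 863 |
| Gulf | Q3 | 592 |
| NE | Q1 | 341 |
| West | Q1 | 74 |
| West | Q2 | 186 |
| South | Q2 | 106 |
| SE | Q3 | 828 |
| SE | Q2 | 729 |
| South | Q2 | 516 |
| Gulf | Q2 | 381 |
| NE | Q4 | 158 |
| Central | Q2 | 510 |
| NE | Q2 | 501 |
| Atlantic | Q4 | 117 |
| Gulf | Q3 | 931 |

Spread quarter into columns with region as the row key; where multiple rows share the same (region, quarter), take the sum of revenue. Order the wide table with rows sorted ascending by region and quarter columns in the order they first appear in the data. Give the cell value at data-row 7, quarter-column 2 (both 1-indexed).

842

With rows sorted ascending by region, row 7 is region=West. quarter columns in first-appearance order: Q4, Q1, Q3, Q2; column 2 is Q1.
Long rows with region=West, quarter=Q1: 768 + 74 = 842.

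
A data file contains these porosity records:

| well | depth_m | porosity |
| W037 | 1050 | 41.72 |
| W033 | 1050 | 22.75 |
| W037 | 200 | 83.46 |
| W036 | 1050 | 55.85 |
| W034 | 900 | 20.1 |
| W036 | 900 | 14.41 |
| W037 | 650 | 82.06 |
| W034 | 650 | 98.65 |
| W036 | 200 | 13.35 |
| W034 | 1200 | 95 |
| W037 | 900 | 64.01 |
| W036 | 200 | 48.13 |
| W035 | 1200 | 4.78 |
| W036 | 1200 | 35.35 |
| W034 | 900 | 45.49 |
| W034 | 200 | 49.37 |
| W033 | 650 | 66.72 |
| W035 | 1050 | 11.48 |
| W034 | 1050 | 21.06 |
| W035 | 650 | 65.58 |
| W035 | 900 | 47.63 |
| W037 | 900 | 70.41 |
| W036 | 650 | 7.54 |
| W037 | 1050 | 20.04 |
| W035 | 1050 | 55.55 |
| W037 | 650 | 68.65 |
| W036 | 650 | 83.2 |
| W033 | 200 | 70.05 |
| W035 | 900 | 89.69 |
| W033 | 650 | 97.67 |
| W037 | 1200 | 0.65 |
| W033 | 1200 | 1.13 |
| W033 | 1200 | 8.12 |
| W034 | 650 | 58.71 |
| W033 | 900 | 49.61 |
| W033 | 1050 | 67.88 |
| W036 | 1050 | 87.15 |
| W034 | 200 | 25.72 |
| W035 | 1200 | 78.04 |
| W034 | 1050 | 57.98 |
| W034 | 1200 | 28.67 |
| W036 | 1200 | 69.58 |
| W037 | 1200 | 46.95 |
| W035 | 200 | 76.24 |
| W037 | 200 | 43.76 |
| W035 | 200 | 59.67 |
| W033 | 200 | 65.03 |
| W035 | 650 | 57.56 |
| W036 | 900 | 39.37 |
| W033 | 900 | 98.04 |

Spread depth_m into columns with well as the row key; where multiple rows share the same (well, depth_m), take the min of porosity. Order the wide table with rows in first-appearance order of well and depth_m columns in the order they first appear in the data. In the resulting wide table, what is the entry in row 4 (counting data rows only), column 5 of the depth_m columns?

With rows in first-appearance order of well, row 4 is well=W034. depth_m columns in first-appearance order: 1050, 200, 900, 650, 1200; column 5 is 1200.
Long rows with well=W034, depth_m=1200: min(95, 28.67) = 28.67.

28.67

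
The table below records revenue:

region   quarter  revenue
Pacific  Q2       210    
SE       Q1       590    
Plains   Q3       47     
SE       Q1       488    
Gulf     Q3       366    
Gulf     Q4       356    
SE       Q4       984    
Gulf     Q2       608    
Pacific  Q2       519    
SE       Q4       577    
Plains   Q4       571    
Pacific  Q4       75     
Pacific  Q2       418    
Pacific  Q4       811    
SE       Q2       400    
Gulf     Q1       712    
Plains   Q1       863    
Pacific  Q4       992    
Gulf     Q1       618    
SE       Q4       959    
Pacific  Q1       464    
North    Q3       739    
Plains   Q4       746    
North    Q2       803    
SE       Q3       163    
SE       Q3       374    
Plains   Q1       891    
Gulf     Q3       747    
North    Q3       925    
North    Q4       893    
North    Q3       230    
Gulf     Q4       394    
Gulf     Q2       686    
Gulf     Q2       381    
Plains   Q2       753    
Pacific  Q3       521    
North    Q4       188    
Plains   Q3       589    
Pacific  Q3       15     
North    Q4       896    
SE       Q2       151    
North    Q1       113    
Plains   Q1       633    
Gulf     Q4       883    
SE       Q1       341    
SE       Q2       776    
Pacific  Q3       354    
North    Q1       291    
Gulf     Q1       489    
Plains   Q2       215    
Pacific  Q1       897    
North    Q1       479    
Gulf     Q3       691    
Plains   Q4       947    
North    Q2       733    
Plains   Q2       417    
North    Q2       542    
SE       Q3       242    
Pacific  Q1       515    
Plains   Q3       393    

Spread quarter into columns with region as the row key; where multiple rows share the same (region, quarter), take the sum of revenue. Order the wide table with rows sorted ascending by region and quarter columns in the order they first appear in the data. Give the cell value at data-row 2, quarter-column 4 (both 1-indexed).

With rows sorted ascending by region, row 2 is region=North. quarter columns in first-appearance order: Q2, Q1, Q3, Q4; column 4 is Q4.
Long rows with region=North, quarter=Q4: 893 + 188 + 896 = 1977.

1977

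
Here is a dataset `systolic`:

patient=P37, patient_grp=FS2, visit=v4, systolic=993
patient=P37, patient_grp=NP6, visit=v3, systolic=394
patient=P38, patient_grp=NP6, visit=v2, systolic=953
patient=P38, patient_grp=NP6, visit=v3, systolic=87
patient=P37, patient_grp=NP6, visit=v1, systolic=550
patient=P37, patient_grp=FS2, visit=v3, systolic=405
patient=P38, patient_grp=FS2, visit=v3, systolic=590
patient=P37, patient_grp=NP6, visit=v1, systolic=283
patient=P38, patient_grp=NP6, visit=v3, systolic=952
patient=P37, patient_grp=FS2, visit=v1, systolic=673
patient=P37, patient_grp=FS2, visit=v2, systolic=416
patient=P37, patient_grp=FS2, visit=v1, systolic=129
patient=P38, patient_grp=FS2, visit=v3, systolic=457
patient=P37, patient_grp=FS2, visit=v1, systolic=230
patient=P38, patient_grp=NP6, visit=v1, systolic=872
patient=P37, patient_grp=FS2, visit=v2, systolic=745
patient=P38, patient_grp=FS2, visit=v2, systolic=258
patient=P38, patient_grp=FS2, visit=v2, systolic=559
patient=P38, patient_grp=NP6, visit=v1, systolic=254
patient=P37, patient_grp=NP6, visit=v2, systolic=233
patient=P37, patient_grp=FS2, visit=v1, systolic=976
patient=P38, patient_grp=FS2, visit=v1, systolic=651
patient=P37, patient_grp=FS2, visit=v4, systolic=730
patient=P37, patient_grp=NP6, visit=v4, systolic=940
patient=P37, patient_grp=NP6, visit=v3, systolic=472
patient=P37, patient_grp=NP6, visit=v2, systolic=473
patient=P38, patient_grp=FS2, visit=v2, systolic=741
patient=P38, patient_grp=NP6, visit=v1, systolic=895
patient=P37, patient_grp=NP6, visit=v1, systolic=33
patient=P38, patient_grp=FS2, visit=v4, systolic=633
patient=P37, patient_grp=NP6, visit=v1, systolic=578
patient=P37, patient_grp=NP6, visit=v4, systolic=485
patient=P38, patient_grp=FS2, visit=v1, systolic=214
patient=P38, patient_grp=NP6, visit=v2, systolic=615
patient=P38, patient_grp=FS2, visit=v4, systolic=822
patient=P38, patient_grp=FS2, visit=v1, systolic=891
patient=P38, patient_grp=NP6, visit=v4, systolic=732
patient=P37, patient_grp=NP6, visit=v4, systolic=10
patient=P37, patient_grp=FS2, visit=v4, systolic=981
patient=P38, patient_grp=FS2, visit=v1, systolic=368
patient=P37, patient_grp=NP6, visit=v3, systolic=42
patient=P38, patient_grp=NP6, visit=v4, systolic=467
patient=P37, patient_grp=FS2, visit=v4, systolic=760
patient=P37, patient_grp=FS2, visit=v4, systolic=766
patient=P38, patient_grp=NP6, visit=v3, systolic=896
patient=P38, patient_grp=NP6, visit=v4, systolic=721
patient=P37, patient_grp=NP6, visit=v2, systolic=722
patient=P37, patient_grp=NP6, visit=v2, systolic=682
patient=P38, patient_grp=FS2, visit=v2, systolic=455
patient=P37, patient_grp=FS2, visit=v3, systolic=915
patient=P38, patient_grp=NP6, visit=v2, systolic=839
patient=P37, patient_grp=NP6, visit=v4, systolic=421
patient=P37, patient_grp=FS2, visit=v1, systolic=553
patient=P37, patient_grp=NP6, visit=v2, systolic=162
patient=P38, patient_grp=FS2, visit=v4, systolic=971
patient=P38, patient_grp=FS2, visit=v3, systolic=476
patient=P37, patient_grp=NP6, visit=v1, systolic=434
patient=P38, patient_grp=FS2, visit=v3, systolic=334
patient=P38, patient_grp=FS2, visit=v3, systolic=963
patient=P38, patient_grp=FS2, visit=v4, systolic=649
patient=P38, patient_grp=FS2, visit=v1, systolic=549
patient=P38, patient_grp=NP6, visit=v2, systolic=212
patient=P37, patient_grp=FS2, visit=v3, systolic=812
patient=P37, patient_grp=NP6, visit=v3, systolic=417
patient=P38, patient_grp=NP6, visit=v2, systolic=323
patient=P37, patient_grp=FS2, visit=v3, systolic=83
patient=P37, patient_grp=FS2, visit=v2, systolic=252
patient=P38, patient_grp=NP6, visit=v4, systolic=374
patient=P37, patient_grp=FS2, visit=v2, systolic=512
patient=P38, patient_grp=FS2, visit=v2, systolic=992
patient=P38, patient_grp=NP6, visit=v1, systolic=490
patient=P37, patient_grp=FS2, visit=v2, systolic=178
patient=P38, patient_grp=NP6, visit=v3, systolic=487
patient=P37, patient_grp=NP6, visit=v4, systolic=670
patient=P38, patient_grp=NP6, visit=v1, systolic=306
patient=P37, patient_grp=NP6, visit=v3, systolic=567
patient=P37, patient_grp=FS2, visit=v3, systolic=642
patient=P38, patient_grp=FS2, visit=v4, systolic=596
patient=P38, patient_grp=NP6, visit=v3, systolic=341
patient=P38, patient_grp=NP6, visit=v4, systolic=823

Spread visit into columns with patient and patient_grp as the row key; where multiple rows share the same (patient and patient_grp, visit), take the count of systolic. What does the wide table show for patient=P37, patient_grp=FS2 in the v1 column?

5

Rows with patient=P37, patient_grp=FS2 and visit=v1: systolic values are 673, 129, 230, 976, 553.
5 rows match — count = 5.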